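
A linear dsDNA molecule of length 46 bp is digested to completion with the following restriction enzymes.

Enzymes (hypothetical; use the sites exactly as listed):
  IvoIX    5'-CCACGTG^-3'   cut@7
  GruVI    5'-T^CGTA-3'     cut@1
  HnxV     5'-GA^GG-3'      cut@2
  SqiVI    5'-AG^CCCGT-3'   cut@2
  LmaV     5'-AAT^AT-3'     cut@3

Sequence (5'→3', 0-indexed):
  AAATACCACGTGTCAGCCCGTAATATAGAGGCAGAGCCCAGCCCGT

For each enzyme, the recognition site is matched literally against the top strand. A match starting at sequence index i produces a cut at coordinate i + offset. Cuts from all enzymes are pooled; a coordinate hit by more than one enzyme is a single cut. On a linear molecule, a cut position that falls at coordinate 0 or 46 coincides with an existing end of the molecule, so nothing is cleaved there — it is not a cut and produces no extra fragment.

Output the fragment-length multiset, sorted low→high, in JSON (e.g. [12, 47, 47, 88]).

Site scan:
  IvoIX CCACGTG/7: at [5] ⇒ [12]
  GruVI (TCGTA, off=1): no sites
  HnxV GAGG/2: at [27] ⇒ [29]
  SqiVI AGCCCGT/2: at [14, 39] ⇒ [16, 41]
  LmaV AATAT/3: at [21] ⇒ [24]

All cut coordinates (distinct, sorted): [12, 16, 24, 29, 41]

Fragment lengths:
  [0,12): 12 bp
  [12,16): 4 bp
  [16,24): 8 bp
  [24,29): 5 bp
  [29,41): 12 bp
  [41,46): 5 bp

[4,5,5,8,12,12]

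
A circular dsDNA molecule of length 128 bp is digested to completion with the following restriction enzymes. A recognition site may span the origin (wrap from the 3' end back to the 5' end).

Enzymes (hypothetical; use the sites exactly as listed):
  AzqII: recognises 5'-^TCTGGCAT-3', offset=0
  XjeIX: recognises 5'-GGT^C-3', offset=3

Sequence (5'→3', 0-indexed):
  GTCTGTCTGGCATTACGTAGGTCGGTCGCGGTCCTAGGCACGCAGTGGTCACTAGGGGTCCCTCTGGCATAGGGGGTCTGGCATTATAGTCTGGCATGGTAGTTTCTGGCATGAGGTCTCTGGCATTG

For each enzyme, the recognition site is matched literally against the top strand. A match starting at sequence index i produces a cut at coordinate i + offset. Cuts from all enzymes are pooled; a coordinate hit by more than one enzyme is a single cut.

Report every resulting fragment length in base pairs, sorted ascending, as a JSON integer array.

Scan for sites:
  AzqII TCTGGCAT/0: at [5, 62, 76, 89, 104, 118] ⇒ [5, 62, 76, 89, 104, 118]
  XjeIX GGTC/3: at [19, 23, 29, 46, 56, 74, 114, 127] ⇒ [2, 22, 26, 32, 49, 59, 77, 117]

All cut coordinates (distinct, sorted): [2, 5, 22, 26, 32, 49, 59, 62, 76, 77, 89, 104, 117, 118]

Fragment lengths:
  2→5: 3 bp
  5→22: 17 bp
  22→26: 4 bp
  26→32: 6 bp
  32→49: 17 bp
  49→59: 10 bp
  59→62: 3 bp
  62→76: 14 bp
  76→77: 1 bp
  77→89: 12 bp
  89→104: 15 bp
  104→117: 13 bp
  117→118: 1 bp
  118→2 (wrap): 128-118+2 = 12 bp

[1,1,3,3,4,6,10,12,12,13,14,15,17,17]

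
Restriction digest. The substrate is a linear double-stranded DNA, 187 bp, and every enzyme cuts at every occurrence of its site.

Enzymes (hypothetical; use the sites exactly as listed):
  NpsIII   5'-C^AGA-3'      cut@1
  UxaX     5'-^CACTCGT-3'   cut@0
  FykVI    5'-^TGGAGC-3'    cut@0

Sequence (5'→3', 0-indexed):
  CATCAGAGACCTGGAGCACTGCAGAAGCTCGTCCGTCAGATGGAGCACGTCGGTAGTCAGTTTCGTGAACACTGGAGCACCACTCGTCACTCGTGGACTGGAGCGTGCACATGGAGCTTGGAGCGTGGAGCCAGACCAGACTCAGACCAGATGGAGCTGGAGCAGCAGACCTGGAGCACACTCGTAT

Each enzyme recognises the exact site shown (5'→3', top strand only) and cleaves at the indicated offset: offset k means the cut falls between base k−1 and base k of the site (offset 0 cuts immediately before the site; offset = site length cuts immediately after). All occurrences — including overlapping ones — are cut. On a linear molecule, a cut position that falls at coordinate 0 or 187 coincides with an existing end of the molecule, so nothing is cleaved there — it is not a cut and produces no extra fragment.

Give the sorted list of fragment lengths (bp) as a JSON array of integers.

Per-enzyme occurrences:
  NpsIII (CAGA, off=1): starts [3, 21, 36, 131, 136, 142, 147, 165] → cuts [4, 22, 37, 132, 137, 143, 148, 166]
  UxaX (CACTCGT, off=0): starts [80, 87, 178] → cuts [80, 87, 178]
  FykVI (TGGAGC, off=0): starts [11, 40, 72, 98, 111, 118, 125, 151, 157, 171] → cuts [11, 40, 72, 98, 111, 118, 125, 151, 157, 171]

All cut coordinates (distinct, sorted): [4, 11, 22, 37, 40, 72, 80, 87, 98, 111, 118, 125, 132, 137, 143, 148, 151, 157, 166, 171, 178]

Fragment lengths:
  [0,4): 4 bp
  [4,11): 7 bp
  [11,22): 11 bp
  [22,37): 15 bp
  [37,40): 3 bp
  [40,72): 32 bp
  [72,80): 8 bp
  [80,87): 7 bp
  [87,98): 11 bp
  [98,111): 13 bp
  [111,118): 7 bp
  [118,125): 7 bp
  [125,132): 7 bp
  [132,137): 5 bp
  [137,143): 6 bp
  [143,148): 5 bp
  [148,151): 3 bp
  [151,157): 6 bp
  [157,166): 9 bp
  [166,171): 5 bp
  [171,178): 7 bp
  [178,187): 9 bp

[3,3,4,5,5,5,6,6,7,7,7,7,7,7,8,9,9,11,11,13,15,32]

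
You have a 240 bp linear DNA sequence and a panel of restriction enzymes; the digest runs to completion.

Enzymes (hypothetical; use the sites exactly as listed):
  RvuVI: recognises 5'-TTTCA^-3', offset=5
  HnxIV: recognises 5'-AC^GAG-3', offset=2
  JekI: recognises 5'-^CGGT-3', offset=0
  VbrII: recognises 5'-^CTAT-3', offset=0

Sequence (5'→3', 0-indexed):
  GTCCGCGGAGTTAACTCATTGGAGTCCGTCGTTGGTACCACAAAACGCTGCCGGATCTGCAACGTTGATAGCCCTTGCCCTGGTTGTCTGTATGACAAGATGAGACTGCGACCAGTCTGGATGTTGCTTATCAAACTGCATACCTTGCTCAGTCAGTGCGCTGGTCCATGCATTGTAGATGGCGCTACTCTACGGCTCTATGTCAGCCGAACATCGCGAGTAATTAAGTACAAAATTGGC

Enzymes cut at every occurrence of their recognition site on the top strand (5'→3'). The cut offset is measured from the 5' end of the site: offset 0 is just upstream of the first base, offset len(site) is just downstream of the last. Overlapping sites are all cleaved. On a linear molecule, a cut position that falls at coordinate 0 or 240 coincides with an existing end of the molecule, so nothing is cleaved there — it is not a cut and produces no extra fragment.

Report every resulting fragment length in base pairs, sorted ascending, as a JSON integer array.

Per-enzyme occurrences:
  RvuVI (TTTCA, off=5): no sites
  HnxIV (ACGAG, off=2): no sites
  JekI (CGGT, off=0): no sites
  VbrII CTAT/0: at [197] ⇒ [197]

Pooled cuts: [197]

Fragments:
  [0,197): 197 bp
  [197,240): 43 bp

[43,197]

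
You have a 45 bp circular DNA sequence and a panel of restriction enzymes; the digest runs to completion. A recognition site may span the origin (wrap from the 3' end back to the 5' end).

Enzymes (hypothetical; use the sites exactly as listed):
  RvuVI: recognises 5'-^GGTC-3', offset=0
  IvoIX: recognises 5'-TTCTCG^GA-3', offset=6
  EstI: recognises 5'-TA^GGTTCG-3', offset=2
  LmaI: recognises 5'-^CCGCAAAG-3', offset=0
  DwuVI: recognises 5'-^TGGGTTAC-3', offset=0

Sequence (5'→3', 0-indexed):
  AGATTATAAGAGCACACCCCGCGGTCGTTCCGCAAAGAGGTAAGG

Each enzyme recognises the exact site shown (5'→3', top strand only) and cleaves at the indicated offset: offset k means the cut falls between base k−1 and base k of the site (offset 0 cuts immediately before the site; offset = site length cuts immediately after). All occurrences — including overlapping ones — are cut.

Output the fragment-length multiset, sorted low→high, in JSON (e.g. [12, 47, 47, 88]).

[7,38]

Per-enzyme occurrences:
  RvuVI GGTC/0: at [22] ⇒ [22]
  IvoIX (TTCTCGGA, off=6): no sites
  EstI (TAGGTTCG, off=2): no sites
  LmaI CCGCAAAG/0: at [29] ⇒ [29]
  DwuVI (TGGGTTAC, off=0): no sites

Pooled cuts: [22, 29]

Fragments:
  22→29: 7 bp
  29→22 (wrap): 45-29+22 = 38 bp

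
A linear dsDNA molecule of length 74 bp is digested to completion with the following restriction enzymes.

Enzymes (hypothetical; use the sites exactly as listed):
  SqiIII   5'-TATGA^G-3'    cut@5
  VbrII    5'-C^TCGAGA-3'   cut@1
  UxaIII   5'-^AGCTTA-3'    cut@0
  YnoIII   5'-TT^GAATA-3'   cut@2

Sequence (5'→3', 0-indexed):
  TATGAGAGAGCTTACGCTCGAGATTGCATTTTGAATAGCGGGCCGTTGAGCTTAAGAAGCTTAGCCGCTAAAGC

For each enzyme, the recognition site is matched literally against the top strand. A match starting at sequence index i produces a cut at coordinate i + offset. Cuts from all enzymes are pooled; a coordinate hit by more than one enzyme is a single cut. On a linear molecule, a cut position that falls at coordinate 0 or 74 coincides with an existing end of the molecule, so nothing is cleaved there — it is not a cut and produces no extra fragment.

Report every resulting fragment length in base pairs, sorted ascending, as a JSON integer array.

Scan for sites:
  SqiIII (TATGAG, off=5): starts [0] → cuts [5]
  VbrII (CTCGAGA, off=1): starts [16] → cuts [17]
  UxaIII (AGCTTA, off=0): starts [8, 48, 57] → cuts [8, 48, 57]
  YnoIII (TTGAATA, off=2): starts [30] → cuts [32]

Pooled cuts: [5, 8, 17, 32, 48, 57]

Fragments:
  [0,5): 5 bp
  [5,8): 3 bp
  [8,17): 9 bp
  [17,32): 15 bp
  [32,48): 16 bp
  [48,57): 9 bp
  [57,74): 17 bp

[3,5,9,9,15,16,17]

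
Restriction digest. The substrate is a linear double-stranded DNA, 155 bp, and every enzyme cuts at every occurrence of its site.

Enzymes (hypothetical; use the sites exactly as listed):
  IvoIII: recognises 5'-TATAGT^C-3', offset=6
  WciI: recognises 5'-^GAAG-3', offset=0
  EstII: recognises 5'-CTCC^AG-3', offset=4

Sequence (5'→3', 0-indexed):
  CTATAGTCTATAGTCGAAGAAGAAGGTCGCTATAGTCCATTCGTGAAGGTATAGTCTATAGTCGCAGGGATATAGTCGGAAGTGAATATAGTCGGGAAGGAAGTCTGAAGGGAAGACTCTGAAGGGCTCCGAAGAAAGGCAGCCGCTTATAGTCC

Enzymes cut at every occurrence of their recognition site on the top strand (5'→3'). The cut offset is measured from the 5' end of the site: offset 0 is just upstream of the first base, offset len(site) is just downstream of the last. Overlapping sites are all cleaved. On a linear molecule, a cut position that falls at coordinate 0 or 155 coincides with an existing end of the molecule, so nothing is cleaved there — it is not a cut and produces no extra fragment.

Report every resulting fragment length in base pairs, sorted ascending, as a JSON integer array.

[1,2,2,3,3,3,4,5,7,7,7,7,8,9,10,11,14,14,15,23]

Scan for sites:
  IvoIII TATAGTC/6: at [1, 8, 30, 49, 56, 70, 86, 147] ⇒ [7, 14, 36, 55, 62, 76, 92, 153]
  WciI GAAG/0: at [15, 18, 21, 44, 78, 95, 99, 106, 111, 120, 130] ⇒ [15, 18, 21, 44, 78, 95, 99, 106, 111, 120, 130]
  EstII (CTCCAG, off=4): no sites

All cut coordinates (distinct, sorted): [7, 14, 15, 18, 21, 36, 44, 55, 62, 76, 78, 92, 95, 99, 106, 111, 120, 130, 153]

Fragments:
  [0,7): 7 bp
  [7,14): 7 bp
  [14,15): 1 bp
  [15,18): 3 bp
  [18,21): 3 bp
  [21,36): 15 bp
  [36,44): 8 bp
  [44,55): 11 bp
  [55,62): 7 bp
  [62,76): 14 bp
  [76,78): 2 bp
  [78,92): 14 bp
  [92,95): 3 bp
  [95,99): 4 bp
  [99,106): 7 bp
  [106,111): 5 bp
  [111,120): 9 bp
  [120,130): 10 bp
  [130,153): 23 bp
  [153,155): 2 bp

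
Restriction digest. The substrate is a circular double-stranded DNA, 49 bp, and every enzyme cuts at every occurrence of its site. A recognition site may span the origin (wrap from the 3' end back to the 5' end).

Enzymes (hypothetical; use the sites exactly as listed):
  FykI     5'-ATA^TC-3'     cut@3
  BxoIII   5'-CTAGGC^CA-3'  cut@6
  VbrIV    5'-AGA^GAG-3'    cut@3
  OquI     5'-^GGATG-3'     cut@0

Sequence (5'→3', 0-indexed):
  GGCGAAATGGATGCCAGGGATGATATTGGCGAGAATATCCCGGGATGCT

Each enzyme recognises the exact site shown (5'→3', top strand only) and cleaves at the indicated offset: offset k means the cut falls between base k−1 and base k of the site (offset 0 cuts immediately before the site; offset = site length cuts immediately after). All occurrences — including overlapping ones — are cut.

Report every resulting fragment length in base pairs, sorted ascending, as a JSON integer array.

Scan for sites:
  FykI ATATC/3: at [34] ⇒ [37]
  BxoIII (CTAGGCCA, off=6): no sites
  VbrIV (AGAGAG, off=3): no sites
  OquI GGATG/0: at [8, 17, 42] ⇒ [8, 17, 42]

All cut coordinates (distinct, sorted): [8, 17, 37, 42]

Fragments:
  8→17: 9 bp
  17→37: 20 bp
  37→42: 5 bp
  42→8 (wrap): 49-42+8 = 15 bp

[5,9,15,20]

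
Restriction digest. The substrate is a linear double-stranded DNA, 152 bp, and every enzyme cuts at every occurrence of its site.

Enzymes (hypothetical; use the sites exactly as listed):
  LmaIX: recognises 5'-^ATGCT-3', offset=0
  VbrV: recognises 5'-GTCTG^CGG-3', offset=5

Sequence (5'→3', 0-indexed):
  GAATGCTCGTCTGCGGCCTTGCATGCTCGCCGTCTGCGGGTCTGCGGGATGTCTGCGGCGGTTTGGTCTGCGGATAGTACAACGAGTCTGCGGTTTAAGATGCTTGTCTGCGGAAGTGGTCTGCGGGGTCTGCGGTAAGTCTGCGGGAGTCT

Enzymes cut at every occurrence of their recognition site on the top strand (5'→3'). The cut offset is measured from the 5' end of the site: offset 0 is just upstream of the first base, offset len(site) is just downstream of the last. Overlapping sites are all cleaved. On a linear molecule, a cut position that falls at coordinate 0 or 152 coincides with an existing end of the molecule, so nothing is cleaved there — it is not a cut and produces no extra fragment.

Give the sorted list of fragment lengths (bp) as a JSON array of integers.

[2,8,9,9,9,9,11,11,11,11,13,14,15,20]

Per-enzyme occurrences:
  LmaIX (ATGCT, off=0): starts [2, 22, 99] → cuts [2, 22, 99]
  VbrV (GTCTGCGG, off=5): starts [8, 31, 39, 50, 65, 85, 105, 118, 127, 138] → cuts [13, 36, 44, 55, 70, 90, 110, 123, 132, 143]

Pooled cuts: [2, 13, 22, 36, 44, 55, 70, 90, 99, 110, 123, 132, 143]

Fragments:
  [0,2): 2 bp
  [2,13): 11 bp
  [13,22): 9 bp
  [22,36): 14 bp
  [36,44): 8 bp
  [44,55): 11 bp
  [55,70): 15 bp
  [70,90): 20 bp
  [90,99): 9 bp
  [99,110): 11 bp
  [110,123): 13 bp
  [123,132): 9 bp
  [132,143): 11 bp
  [143,152): 9 bp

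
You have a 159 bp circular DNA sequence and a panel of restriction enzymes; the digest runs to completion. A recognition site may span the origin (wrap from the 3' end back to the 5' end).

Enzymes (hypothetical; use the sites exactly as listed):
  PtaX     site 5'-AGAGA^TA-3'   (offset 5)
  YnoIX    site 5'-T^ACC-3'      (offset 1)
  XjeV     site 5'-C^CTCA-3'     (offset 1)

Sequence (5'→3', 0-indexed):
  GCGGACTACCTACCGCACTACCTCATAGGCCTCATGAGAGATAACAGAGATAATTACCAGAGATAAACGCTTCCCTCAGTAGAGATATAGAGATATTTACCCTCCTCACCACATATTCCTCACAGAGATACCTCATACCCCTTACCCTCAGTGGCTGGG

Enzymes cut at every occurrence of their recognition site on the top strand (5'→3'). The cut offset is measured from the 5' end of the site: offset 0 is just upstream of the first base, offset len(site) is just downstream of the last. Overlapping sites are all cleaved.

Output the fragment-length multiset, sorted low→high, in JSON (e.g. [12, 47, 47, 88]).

[1,2,2,3,4,5,5,5,6,7,8,8,8,9,9,10,11,11,11,14,20]

Per-enzyme occurrences:
  PtaX AGAGATA/5: at [36, 45, 58, 80, 88, 123] ⇒ [41, 50, 63, 85, 93, 128]
  YnoIX TACC/1: at [6, 10, 18, 54, 97, 128, 135, 142] ⇒ [7, 11, 19, 55, 98, 129, 136, 143]
  XjeV CCTCA/1: at [20, 29, 73, 103, 117, 130, 145] ⇒ [21, 30, 74, 104, 118, 131, 146]

All cut coordinates (distinct, sorted): [7, 11, 19, 21, 30, 41, 50, 55, 63, 74, 85, 93, 98, 104, 118, 128, 129, 131, 136, 143, 146]

Fragments:
  7→11: 4 bp
  11→19: 8 bp
  19→21: 2 bp
  21→30: 9 bp
  30→41: 11 bp
  41→50: 9 bp
  50→55: 5 bp
  55→63: 8 bp
  63→74: 11 bp
  74→85: 11 bp
  85→93: 8 bp
  93→98: 5 bp
  98→104: 6 bp
  104→118: 14 bp
  118→128: 10 bp
  128→129: 1 bp
  129→131: 2 bp
  131→136: 5 bp
  136→143: 7 bp
  143→146: 3 bp
  146→7 (wrap): 159-146+7 = 20 bp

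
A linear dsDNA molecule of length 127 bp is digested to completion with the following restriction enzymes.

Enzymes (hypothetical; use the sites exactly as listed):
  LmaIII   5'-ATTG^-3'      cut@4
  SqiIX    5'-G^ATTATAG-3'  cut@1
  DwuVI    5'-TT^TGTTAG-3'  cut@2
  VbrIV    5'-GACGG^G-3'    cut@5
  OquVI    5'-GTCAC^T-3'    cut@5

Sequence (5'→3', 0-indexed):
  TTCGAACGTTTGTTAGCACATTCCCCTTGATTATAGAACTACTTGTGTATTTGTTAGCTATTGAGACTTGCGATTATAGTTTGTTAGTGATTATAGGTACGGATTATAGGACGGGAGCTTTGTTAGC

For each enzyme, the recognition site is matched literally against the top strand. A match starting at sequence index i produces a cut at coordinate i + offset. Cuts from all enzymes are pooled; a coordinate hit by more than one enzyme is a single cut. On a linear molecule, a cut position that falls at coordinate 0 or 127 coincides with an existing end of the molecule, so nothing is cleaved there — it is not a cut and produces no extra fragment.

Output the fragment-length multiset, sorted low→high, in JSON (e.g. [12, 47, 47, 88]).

Per-enzyme occurrences:
  LmaIII (ATTG, off=4): starts [59] → cuts [63]
  SqiIX (GATTATAG, off=1): starts [28, 71, 88, 101] → cuts [29, 72, 89, 102]
  DwuVI (TTTGTTAG, off=2): starts [8, 49, 79, 118] → cuts [10, 51, 81, 120]
  VbrIV (GACGGG, off=5): starts [109] → cuts [114]
  OquVI (GTCACT, off=5): no sites

Pooled cuts: [10, 29, 51, 63, 72, 81, 89, 102, 114, 120]

Fragments:
  [0,10): 10 bp
  [10,29): 19 bp
  [29,51): 22 bp
  [51,63): 12 bp
  [63,72): 9 bp
  [72,81): 9 bp
  [81,89): 8 bp
  [89,102): 13 bp
  [102,114): 12 bp
  [114,120): 6 bp
  [120,127): 7 bp

[6,7,8,9,9,10,12,12,13,19,22]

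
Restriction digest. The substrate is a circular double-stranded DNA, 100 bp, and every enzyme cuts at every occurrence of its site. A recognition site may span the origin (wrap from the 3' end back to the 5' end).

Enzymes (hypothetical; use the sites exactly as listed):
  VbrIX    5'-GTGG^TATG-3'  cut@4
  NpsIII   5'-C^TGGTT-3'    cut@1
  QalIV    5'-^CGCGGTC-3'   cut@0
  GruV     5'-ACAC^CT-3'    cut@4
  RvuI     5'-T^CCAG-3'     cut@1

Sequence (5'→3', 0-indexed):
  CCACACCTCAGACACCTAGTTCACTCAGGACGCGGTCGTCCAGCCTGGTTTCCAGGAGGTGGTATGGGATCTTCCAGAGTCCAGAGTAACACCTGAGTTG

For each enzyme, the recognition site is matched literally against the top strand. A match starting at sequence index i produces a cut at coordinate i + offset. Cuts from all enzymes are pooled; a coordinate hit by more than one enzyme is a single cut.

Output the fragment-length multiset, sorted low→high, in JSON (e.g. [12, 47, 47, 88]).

[6,6,7,9,9,11,11,12,14,15]

Site scan:
  VbrIX GTGGTATG/4: at [58] ⇒ [62]
  NpsIII CTGGTT/1: at [44] ⇒ [45]
  QalIV CGCGGTC/0: at [30] ⇒ [30]
  GruV ACACCT/4: at [2, 11, 88] ⇒ [6, 15, 92]
  RvuI TCCAG/1: at [38, 50, 72, 79] ⇒ [39, 51, 73, 80]

Pooled cuts: [6, 15, 30, 39, 45, 51, 62, 73, 80, 92]

Fragments:
  6→15: 9 bp
  15→30: 15 bp
  30→39: 9 bp
  39→45: 6 bp
  45→51: 6 bp
  51→62: 11 bp
  62→73: 11 bp
  73→80: 7 bp
  80→92: 12 bp
  92→6 (wrap): 100-92+6 = 14 bp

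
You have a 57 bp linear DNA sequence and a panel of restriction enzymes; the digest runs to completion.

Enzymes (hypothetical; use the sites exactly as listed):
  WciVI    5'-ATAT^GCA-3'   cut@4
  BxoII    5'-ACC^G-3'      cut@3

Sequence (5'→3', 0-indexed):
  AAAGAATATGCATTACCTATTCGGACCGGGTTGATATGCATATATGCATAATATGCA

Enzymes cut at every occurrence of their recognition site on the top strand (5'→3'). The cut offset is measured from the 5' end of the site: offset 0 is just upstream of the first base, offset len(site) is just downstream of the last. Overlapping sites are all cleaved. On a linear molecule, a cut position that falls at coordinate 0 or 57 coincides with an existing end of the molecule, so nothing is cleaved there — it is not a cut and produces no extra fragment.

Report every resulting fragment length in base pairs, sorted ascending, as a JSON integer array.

Per-enzyme occurrences:
  WciVI (ATATGCA, off=4): starts [5, 33, 41, 50] → cuts [9, 37, 45, 54]
  BxoII (ACCG, off=3): starts [24] → cuts [27]

All cut coordinates (distinct, sorted): [9, 27, 37, 45, 54]

Fragments:
  [0,9): 9 bp
  [9,27): 18 bp
  [27,37): 10 bp
  [37,45): 8 bp
  [45,54): 9 bp
  [54,57): 3 bp

[3,8,9,9,10,18]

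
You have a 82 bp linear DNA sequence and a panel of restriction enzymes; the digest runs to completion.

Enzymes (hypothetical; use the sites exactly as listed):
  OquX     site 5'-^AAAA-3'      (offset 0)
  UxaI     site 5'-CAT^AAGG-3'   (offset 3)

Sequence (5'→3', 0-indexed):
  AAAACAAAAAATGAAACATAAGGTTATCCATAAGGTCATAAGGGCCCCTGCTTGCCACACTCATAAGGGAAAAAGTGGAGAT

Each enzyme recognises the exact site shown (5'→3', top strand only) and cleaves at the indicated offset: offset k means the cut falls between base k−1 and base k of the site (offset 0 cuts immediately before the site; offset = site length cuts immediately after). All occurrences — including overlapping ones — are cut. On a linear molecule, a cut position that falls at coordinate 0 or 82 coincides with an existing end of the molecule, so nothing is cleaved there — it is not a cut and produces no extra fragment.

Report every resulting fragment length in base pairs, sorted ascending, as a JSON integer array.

[1,1,1,5,5,8,12,12,12,25]

Scan for sites:
  OquX AAAA/0: at [0, 5, 6, 7, 69, 70] ⇒ [5, 6, 7, 69, 70] (position 0 is a terminus of the linear molecule — no cut)
  UxaI CATAAGG/3: at [16, 28, 36, 61] ⇒ [19, 31, 39, 64]

All cut coordinates (distinct, sorted): [5, 6, 7, 19, 31, 39, 64, 69, 70]

Fragment lengths:
  [0,5): 5 bp
  [5,6): 1 bp
  [6,7): 1 bp
  [7,19): 12 bp
  [19,31): 12 bp
  [31,39): 8 bp
  [39,64): 25 bp
  [64,69): 5 bp
  [69,70): 1 bp
  [70,82): 12 bp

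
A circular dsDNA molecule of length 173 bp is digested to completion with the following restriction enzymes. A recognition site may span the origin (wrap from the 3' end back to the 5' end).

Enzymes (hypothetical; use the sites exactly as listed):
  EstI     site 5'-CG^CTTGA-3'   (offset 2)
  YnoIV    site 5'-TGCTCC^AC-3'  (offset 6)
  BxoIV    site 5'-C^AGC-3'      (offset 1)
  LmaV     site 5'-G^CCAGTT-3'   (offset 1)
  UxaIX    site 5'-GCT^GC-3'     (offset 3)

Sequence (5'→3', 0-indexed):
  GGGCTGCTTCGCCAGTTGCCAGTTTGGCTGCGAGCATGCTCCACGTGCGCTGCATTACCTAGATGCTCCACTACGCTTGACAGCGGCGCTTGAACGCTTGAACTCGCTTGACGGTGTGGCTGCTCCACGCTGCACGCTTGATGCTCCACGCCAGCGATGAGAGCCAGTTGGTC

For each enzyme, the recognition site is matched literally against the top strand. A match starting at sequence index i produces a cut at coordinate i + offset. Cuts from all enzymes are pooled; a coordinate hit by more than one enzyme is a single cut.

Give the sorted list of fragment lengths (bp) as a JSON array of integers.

Per-enzyme occurrences:
  EstI CGCTTGA/2: at [73, 86, 94, 104, 134] ⇒ [75, 88, 96, 106, 136]
  YnoIV TGCTCCAC/6: at [36, 63, 120, 141] ⇒ [42, 69, 126, 147]
  BxoIV CAGC/1: at [80, 151] ⇒ [81, 152]
  LmaV GCCAGTT/1: at [10, 17, 162] ⇒ [11, 18, 163]
  UxaIX GCTGC/3: at [2, 26, 48, 118, 128] ⇒ [5, 29, 51, 121, 131]

All cut coordinates (distinct, sorted): [5, 11, 18, 29, 42, 51, 69, 75, 81, 88, 96, 106, 121, 126, 131, 136, 147, 152, 163]

Fragment lengths:
  5→11: 6 bp
  11→18: 7 bp
  18→29: 11 bp
  29→42: 13 bp
  42→51: 9 bp
  51→69: 18 bp
  69→75: 6 bp
  75→81: 6 bp
  81→88: 7 bp
  88→96: 8 bp
  96→106: 10 bp
  106→121: 15 bp
  121→126: 5 bp
  126→131: 5 bp
  131→136: 5 bp
  136→147: 11 bp
  147→152: 5 bp
  152→163: 11 bp
  163→5 (wrap): 173-163+5 = 15 bp

[5,5,5,5,6,6,6,7,7,8,9,10,11,11,11,13,15,15,18]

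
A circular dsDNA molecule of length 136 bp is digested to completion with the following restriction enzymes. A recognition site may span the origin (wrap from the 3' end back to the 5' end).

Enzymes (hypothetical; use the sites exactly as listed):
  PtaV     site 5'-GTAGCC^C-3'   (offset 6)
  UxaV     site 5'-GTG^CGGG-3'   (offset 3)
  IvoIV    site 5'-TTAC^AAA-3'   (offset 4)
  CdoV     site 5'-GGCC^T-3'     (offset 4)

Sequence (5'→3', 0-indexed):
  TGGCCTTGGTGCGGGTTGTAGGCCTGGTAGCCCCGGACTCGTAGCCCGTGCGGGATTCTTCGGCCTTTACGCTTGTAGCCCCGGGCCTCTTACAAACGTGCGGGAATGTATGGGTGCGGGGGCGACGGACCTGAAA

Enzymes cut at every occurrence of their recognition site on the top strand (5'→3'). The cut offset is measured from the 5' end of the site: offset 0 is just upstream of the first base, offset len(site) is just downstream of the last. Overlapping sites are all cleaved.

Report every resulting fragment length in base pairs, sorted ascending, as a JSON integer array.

Scan for sites:
  PtaV GTAGCCC/6: at [26, 40, 74] ⇒ [32, 46, 80]
  UxaV GTGCGGG/3: at [8, 47, 97, 113] ⇒ [11, 50, 100, 116]
  IvoIV TTACAAA/4: at [89] ⇒ [93]
  CdoV GGCCT/4: at [1, 20, 61, 83] ⇒ [5, 24, 65, 87]

Pooled cuts: [5, 11, 24, 32, 46, 50, 65, 80, 87, 93, 100, 116]

Fragment lengths:
  5→11: 6 bp
  11→24: 13 bp
  24→32: 8 bp
  32→46: 14 bp
  46→50: 4 bp
  50→65: 15 bp
  65→80: 15 bp
  80→87: 7 bp
  87→93: 6 bp
  93→100: 7 bp
  100→116: 16 bp
  116→5 (wrap): 136-116+5 = 25 bp

[4,6,6,7,7,8,13,14,15,15,16,25]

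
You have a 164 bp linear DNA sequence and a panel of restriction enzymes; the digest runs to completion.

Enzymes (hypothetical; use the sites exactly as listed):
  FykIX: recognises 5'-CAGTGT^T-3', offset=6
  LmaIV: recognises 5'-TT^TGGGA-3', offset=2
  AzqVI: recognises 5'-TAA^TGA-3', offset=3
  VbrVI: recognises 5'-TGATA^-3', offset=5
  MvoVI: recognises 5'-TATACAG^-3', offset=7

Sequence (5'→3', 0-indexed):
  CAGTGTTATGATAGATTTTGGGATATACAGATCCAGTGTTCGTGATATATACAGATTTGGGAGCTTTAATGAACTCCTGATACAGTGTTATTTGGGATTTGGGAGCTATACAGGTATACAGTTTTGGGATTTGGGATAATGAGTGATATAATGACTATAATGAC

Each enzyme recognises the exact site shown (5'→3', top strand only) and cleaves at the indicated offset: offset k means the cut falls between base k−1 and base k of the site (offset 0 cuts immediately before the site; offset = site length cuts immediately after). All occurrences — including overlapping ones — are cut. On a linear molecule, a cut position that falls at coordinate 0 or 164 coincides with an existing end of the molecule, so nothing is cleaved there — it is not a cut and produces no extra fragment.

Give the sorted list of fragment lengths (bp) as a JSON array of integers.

[3,3,3,4,4,5,6,6,7,7,7,7,8,8,8,9,9,9,12,12,13,14]

Per-enzyme occurrences:
  FykIX (CAGTGTT, off=6): starts [0, 33, 82] → cuts [6, 39, 88]
  LmaIV (TTTGGGA, off=2): starts [16, 55, 90, 97, 122, 129] → cuts [18, 57, 92, 99, 124, 131]
  AzqVI (TAATGA, off=3): starts [66, 136, 148, 157] → cuts [69, 139, 151, 160]
  VbrVI (TGATA, off=5): starts [8, 42, 77, 143] → cuts [13, 47, 82, 148]
  MvoVI (TATACAG, off=7): starts [23, 47, 106, 114] → cuts [30, 54, 113, 121]

Pooled cuts: [6, 13, 18, 30, 39, 47, 54, 57, 69, 82, 88, 92, 99, 113, 121, 124, 131, 139, 148, 151, 160]

Fragment lengths:
  [0,6): 6 bp
  [6,13): 7 bp
  [13,18): 5 bp
  [18,30): 12 bp
  [30,39): 9 bp
  [39,47): 8 bp
  [47,54): 7 bp
  [54,57): 3 bp
  [57,69): 12 bp
  [69,82): 13 bp
  [82,88): 6 bp
  [88,92): 4 bp
  [92,99): 7 bp
  [99,113): 14 bp
  [113,121): 8 bp
  [121,124): 3 bp
  [124,131): 7 bp
  [131,139): 8 bp
  [139,148): 9 bp
  [148,151): 3 bp
  [151,160): 9 bp
  [160,164): 4 bp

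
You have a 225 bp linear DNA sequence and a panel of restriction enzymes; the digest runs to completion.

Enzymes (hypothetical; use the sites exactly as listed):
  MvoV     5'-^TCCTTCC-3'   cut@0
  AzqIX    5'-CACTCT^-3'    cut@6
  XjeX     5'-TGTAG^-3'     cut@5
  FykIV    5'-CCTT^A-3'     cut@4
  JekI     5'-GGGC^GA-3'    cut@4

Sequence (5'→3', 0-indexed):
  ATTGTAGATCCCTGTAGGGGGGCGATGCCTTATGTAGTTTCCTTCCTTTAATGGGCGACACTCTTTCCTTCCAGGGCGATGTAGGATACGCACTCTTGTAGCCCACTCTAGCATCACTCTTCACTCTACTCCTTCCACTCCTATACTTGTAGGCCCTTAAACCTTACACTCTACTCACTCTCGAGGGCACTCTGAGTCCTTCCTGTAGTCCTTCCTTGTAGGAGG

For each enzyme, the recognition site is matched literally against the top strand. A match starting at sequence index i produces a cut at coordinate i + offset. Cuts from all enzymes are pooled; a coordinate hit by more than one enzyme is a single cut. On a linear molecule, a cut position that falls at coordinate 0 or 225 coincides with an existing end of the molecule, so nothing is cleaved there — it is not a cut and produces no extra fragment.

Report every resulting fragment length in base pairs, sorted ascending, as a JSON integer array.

[1,2,2,3,4,5,6,6,6,7,7,7,7,7,8,8,8,9,10,11,12,12,12,12,13,17,23]

Site scan:
  MvoV (TCCTTCC, off=0): starts [39, 65, 129, 196, 208] → cuts [39, 65, 129, 196, 208]
  AzqIX (CACTCT, off=6): starts [58, 90, 103, 114, 121, 166, 175, 187] → cuts [64, 96, 109, 120, 127, 172, 181, 193]
  XjeX (TGTAG, off=5): starts [2, 12, 32, 79, 96, 147, 203, 216] → cuts [7, 17, 37, 84, 101, 152, 208, 221]
  FykIV (CCTTA, off=4): starts [27, 154, 161] → cuts [31, 158, 165]
  JekI (GGGCGA, off=4): starts [19, 52, 73] → cuts [23, 56, 77]

All cut coordinates (distinct, sorted): [7, 17, 23, 31, 37, 39, 56, 64, 65, 77, 84, 96, 101, 109, 120, 127, 129, 152, 158, 165, 172, 181, 193, 196, 208, 221]

Fragments:
  [0,7): 7 bp
  [7,17): 10 bp
  [17,23): 6 bp
  [23,31): 8 bp
  [31,37): 6 bp
  [37,39): 2 bp
  [39,56): 17 bp
  [56,64): 8 bp
  [64,65): 1 bp
  [65,77): 12 bp
  [77,84): 7 bp
  [84,96): 12 bp
  [96,101): 5 bp
  [101,109): 8 bp
  [109,120): 11 bp
  [120,127): 7 bp
  [127,129): 2 bp
  [129,152): 23 bp
  [152,158): 6 bp
  [158,165): 7 bp
  [165,172): 7 bp
  [172,181): 9 bp
  [181,193): 12 bp
  [193,196): 3 bp
  [196,208): 12 bp
  [208,221): 13 bp
  [221,225): 4 bp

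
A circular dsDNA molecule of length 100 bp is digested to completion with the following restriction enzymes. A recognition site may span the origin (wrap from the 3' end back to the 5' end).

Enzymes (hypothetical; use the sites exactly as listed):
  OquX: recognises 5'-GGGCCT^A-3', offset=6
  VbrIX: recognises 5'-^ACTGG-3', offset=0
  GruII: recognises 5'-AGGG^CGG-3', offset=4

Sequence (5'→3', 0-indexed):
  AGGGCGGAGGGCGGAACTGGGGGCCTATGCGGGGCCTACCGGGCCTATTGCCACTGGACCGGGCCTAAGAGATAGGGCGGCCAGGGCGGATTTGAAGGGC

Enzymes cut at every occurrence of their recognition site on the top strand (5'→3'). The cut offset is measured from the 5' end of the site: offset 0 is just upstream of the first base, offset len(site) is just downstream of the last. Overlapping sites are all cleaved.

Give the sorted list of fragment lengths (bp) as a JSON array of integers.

Site scan:
  OquX GGGCCTA/6: at [20, 31, 40, 60] ⇒ [26, 37, 46, 66]
  VbrIX ACTGG/0: at [15, 52] ⇒ [15, 52]
  GruII AGGGCGG/4: at [0, 7, 73, 82] ⇒ [4, 11, 77, 86]

Pooled cuts: [4, 11, 15, 26, 37, 46, 52, 66, 77, 86]

Fragments:
  4→11: 7 bp
  11→15: 4 bp
  15→26: 11 bp
  26→37: 11 bp
  37→46: 9 bp
  46→52: 6 bp
  52→66: 14 bp
  66→77: 11 bp
  77→86: 9 bp
  86→4 (wrap): 100-86+4 = 18 bp

[4,6,7,9,9,11,11,11,14,18]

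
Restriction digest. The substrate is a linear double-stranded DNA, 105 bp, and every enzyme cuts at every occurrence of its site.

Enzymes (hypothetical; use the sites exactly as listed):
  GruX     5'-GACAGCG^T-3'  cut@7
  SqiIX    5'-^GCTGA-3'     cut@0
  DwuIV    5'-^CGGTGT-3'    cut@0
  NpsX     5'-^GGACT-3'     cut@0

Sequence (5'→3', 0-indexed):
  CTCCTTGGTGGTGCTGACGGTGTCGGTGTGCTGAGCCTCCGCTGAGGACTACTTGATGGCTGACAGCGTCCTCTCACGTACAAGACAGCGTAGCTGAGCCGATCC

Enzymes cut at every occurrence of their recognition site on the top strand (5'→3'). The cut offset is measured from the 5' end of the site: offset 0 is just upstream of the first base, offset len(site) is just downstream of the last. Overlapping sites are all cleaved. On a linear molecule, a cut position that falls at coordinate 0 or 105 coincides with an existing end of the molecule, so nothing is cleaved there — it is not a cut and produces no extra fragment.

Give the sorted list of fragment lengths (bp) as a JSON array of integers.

[2,5,5,6,6,10,11,12,13,13,22]

Per-enzyme occurrences:
  GruX GACAGCGT/7: at [61, 83] ⇒ [68, 90]
  SqiIX GCTGA/0: at [12, 29, 40, 58, 92] ⇒ [12, 29, 40, 58, 92]
  DwuIV CGGTGT/0: at [17, 23] ⇒ [17, 23]
  NpsX GGACT/0: at [45] ⇒ [45]

Pooled cuts: [12, 17, 23, 29, 40, 45, 58, 68, 90, 92]

Fragment lengths:
  [0,12): 12 bp
  [12,17): 5 bp
  [17,23): 6 bp
  [23,29): 6 bp
  [29,40): 11 bp
  [40,45): 5 bp
  [45,58): 13 bp
  [58,68): 10 bp
  [68,90): 22 bp
  [90,92): 2 bp
  [92,105): 13 bp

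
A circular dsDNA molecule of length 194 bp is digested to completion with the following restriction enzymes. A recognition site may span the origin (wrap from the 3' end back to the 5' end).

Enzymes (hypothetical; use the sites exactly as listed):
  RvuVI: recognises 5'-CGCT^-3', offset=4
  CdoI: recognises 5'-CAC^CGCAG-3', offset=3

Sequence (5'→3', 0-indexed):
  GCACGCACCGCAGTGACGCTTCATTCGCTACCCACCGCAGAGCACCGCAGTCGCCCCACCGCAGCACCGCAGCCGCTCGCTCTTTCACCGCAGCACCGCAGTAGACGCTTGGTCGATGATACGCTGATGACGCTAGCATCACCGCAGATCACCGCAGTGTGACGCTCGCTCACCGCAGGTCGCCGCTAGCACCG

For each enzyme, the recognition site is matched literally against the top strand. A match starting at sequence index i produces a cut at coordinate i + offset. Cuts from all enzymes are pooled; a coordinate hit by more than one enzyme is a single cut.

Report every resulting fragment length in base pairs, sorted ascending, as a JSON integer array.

Site scan:
  RvuVI (CGCT, off=4): starts [16, 25, 73, 77, 105, 121, 130, 162, 166, 183] → cuts [20, 29, 77, 81, 109, 125, 134, 166, 170, 187]
  CdoI (CACCGCAG, off=3): starts [5, 32, 42, 56, 64, 85, 93, 139, 149, 170] → cuts [8, 35, 45, 59, 67, 88, 96, 142, 152, 173]

Pooled cuts: [8, 20, 29, 35, 45, 59, 67, 77, 81, 88, 96, 109, 125, 134, 142, 152, 166, 170, 173, 187]

Fragments:
  8→20: 12 bp
  20→29: 9 bp
  29→35: 6 bp
  35→45: 10 bp
  45→59: 14 bp
  59→67: 8 bp
  67→77: 10 bp
  77→81: 4 bp
  81→88: 7 bp
  88→96: 8 bp
  96→109: 13 bp
  109→125: 16 bp
  125→134: 9 bp
  134→142: 8 bp
  142→152: 10 bp
  152→166: 14 bp
  166→170: 4 bp
  170→173: 3 bp
  173→187: 14 bp
  187→8 (wrap): 194-187+8 = 15 bp

[3,4,4,6,7,8,8,8,9,9,10,10,10,12,13,14,14,14,15,16]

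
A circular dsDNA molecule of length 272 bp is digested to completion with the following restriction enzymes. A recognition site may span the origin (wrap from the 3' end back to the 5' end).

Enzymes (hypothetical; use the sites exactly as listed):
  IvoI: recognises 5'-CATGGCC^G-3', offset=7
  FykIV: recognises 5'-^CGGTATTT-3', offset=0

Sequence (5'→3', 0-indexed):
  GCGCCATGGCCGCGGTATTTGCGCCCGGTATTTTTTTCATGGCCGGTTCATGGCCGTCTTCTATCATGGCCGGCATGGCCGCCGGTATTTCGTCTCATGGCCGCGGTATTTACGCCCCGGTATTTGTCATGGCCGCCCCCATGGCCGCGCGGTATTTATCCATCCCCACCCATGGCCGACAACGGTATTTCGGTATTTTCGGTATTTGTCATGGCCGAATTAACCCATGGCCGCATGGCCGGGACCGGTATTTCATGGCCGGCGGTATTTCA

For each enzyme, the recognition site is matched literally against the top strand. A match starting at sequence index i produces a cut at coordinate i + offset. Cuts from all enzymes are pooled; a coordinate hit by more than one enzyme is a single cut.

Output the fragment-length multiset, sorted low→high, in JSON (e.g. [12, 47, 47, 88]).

[1,1,2,2,3,5,5,8,8,9,9,11,12,13,14,15,16,16,17,17,19,20,21,28]

Per-enzyme occurrences:
  IvoI (CATGGCCG, off=7): starts [4, 37, 48, 64, 73, 95, 127, 139, 170, 209, 225, 233, 253] → cuts [11, 44, 55, 71, 80, 102, 134, 146, 177, 216, 232, 240, 260]
  FykIV (CGGTATTT, off=0): starts [12, 25, 82, 103, 117, 149, 182, 190, 199, 245, 262] → cuts [12, 25, 82, 103, 117, 149, 182, 190, 199, 245, 262]

Pooled cuts: [11, 12, 25, 44, 55, 71, 80, 82, 102, 103, 117, 134, 146, 149, 177, 182, 190, 199, 216, 232, 240, 245, 260, 262]

Fragments:
  11→12: 1 bp
  12→25: 13 bp
  25→44: 19 bp
  44→55: 11 bp
  55→71: 16 bp
  71→80: 9 bp
  80→82: 2 bp
  82→102: 20 bp
  102→103: 1 bp
  103→117: 14 bp
  117→134: 17 bp
  134→146: 12 bp
  146→149: 3 bp
  149→177: 28 bp
  177→182: 5 bp
  182→190: 8 bp
  190→199: 9 bp
  199→216: 17 bp
  216→232: 16 bp
  232→240: 8 bp
  240→245: 5 bp
  245→260: 15 bp
  260→262: 2 bp
  262→11 (wrap): 272-262+11 = 21 bp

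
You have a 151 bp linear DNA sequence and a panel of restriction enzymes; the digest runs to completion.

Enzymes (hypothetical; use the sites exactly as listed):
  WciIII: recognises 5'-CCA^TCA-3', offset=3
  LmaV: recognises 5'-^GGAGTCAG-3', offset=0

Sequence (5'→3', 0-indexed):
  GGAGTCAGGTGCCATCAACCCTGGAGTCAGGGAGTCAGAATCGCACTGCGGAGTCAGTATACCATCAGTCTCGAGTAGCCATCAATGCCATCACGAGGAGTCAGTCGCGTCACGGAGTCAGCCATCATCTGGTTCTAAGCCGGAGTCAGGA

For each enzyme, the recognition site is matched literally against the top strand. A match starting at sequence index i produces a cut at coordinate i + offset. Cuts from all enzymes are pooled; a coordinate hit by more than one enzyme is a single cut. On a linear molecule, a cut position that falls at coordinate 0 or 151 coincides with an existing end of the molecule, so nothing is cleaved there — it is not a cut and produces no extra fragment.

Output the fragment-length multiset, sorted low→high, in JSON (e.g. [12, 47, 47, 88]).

Site scan:
  WciIII CCATCA/3: at [11, 61, 78, 87, 121] ⇒ [14, 64, 81, 90, 124]
  LmaV GGAGTCAG/0: at [0, 22, 30, 49, 96, 113, 141] ⇒ [22, 30, 49, 96, 113, 141] (position 0 is a terminus of the linear molecule — no cut)

Pooled cuts: [14, 22, 30, 49, 64, 81, 90, 96, 113, 124, 141]

Fragment lengths:
  [0,14): 14 bp
  [14,22): 8 bp
  [22,30): 8 bp
  [30,49): 19 bp
  [49,64): 15 bp
  [64,81): 17 bp
  [81,90): 9 bp
  [90,96): 6 bp
  [96,113): 17 bp
  [113,124): 11 bp
  [124,141): 17 bp
  [141,151): 10 bp

[6,8,8,9,10,11,14,15,17,17,17,19]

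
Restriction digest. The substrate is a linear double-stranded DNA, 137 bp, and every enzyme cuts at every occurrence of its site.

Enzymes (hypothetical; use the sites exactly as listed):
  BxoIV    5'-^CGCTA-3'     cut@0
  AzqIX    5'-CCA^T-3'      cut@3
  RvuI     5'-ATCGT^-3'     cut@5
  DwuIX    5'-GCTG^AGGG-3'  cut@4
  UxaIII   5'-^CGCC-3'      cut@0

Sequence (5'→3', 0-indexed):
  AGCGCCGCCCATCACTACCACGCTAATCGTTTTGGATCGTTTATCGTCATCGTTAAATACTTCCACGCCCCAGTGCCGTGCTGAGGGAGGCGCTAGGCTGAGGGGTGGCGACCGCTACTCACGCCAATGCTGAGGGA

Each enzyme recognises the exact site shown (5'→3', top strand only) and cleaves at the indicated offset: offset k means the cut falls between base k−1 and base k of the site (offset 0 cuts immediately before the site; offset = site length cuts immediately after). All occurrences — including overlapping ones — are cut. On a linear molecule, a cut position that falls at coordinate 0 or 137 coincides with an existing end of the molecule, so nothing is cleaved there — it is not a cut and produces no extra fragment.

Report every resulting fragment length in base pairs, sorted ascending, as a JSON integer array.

Per-enzyme occurrences:
  BxoIV (CGCTA, off=0): starts [20, 90, 112] → cuts [20, 90, 112]
  AzqIX (CCAT, off=3): starts [8] → cuts [11]
  RvuI (ATCGT, off=5): starts [25, 35, 42, 48] → cuts [30, 40, 47, 53]
  DwuIX (GCTGAGGG, off=4): starts [79, 96, 128] → cuts [83, 100, 132]
  UxaIII (CGCC, off=0): starts [2, 5, 65, 121] → cuts [2, 5, 65, 121]

All cut coordinates (distinct, sorted): [2, 5, 11, 20, 30, 40, 47, 53, 65, 83, 90, 100, 112, 121, 132]

Fragments:
  [0,2): 2 bp
  [2,5): 3 bp
  [5,11): 6 bp
  [11,20): 9 bp
  [20,30): 10 bp
  [30,40): 10 bp
  [40,47): 7 bp
  [47,53): 6 bp
  [53,65): 12 bp
  [65,83): 18 bp
  [83,90): 7 bp
  [90,100): 10 bp
  [100,112): 12 bp
  [112,121): 9 bp
  [121,132): 11 bp
  [132,137): 5 bp

[2,3,5,6,6,7,7,9,9,10,10,10,11,12,12,18]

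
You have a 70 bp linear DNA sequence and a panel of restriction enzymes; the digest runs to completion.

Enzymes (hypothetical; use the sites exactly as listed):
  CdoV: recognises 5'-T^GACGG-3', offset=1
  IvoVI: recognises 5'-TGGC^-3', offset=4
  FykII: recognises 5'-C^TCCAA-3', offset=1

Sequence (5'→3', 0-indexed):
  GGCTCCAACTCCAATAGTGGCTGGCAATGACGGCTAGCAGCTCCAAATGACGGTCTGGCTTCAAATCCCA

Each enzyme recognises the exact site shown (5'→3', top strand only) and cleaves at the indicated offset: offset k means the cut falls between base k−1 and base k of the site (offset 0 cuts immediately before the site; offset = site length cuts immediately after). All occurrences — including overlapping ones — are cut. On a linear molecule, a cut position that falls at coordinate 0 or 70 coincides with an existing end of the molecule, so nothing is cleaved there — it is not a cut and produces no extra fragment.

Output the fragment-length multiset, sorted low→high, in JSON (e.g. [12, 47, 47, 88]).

Per-enzyme occurrences:
  CdoV (TGACGG, off=1): starts [27, 47] → cuts [28, 48]
  IvoVI (TGGC, off=4): starts [17, 21, 55] → cuts [21, 25, 59]
  FykII (CTCCAA, off=1): starts [2, 8, 40] → cuts [3, 9, 41]

Pooled cuts: [3, 9, 21, 25, 28, 41, 48, 59]

Fragment lengths:
  [0,3): 3 bp
  [3,9): 6 bp
  [9,21): 12 bp
  [21,25): 4 bp
  [25,28): 3 bp
  [28,41): 13 bp
  [41,48): 7 bp
  [48,59): 11 bp
  [59,70): 11 bp

[3,3,4,6,7,11,11,12,13]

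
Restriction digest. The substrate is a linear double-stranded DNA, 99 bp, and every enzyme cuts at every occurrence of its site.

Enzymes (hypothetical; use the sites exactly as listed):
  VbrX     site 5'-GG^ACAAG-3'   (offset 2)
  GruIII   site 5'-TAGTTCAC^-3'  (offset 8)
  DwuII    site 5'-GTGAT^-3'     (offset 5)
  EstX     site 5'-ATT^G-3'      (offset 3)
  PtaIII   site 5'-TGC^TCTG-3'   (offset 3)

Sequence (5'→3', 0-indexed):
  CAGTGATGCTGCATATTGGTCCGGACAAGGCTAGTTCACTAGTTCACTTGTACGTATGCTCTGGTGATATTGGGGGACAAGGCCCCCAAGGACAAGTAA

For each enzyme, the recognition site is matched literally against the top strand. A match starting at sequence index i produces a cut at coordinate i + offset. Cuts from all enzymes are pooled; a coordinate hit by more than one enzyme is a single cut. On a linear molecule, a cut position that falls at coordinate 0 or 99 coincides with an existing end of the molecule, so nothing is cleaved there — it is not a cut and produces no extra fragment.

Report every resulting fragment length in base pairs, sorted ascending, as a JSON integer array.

[3,5,7,7,8,8,9,10,12,15,15]

Site scan:
  VbrX (GGACAAG, off=2): starts [22, 74, 89] → cuts [24, 76, 91]
  GruIII (TAGTTCAC, off=8): starts [31, 39] → cuts [39, 47]
  DwuII (GTGAT, off=5): starts [2, 63] → cuts [7, 68]
  EstX (ATTG, off=3): starts [14, 68] → cuts [17, 71]
  PtaIII (TGCTCTG, off=3): starts [56] → cuts [59]

All cut coordinates (distinct, sorted): [7, 17, 24, 39, 47, 59, 68, 71, 76, 91]

Fragment lengths:
  [0,7): 7 bp
  [7,17): 10 bp
  [17,24): 7 bp
  [24,39): 15 bp
  [39,47): 8 bp
  [47,59): 12 bp
  [59,68): 9 bp
  [68,71): 3 bp
  [71,76): 5 bp
  [76,91): 15 bp
  [91,99): 8 bp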